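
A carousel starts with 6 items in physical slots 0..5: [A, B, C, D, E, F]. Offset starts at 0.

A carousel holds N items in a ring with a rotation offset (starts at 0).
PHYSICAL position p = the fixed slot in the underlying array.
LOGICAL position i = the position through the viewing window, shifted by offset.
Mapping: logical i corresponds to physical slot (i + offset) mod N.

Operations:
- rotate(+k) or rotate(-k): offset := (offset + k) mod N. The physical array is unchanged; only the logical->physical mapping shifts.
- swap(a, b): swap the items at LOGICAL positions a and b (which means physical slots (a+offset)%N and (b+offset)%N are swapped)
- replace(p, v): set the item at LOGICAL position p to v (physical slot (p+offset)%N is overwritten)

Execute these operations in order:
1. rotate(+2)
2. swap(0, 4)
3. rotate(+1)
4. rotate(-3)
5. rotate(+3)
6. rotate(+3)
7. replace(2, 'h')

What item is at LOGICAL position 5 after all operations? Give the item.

After op 1 (rotate(+2)): offset=2, physical=[A,B,C,D,E,F], logical=[C,D,E,F,A,B]
After op 2 (swap(0, 4)): offset=2, physical=[C,B,A,D,E,F], logical=[A,D,E,F,C,B]
After op 3 (rotate(+1)): offset=3, physical=[C,B,A,D,E,F], logical=[D,E,F,C,B,A]
After op 4 (rotate(-3)): offset=0, physical=[C,B,A,D,E,F], logical=[C,B,A,D,E,F]
After op 5 (rotate(+3)): offset=3, physical=[C,B,A,D,E,F], logical=[D,E,F,C,B,A]
After op 6 (rotate(+3)): offset=0, physical=[C,B,A,D,E,F], logical=[C,B,A,D,E,F]
After op 7 (replace(2, 'h')): offset=0, physical=[C,B,h,D,E,F], logical=[C,B,h,D,E,F]

Answer: F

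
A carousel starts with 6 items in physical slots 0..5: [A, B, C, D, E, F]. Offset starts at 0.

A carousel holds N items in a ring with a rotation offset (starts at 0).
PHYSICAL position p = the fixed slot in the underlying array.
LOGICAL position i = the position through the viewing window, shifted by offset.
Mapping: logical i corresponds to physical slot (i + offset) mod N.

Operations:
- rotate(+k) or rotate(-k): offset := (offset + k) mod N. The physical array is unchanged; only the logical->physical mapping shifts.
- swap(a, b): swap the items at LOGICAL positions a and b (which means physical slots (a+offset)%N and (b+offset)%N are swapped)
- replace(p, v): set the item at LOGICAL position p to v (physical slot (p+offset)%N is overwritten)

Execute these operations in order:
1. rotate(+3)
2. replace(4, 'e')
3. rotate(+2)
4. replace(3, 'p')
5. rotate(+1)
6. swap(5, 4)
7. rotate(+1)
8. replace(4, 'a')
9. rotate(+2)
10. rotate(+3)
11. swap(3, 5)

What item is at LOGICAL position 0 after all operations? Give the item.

After op 1 (rotate(+3)): offset=3, physical=[A,B,C,D,E,F], logical=[D,E,F,A,B,C]
After op 2 (replace(4, 'e')): offset=3, physical=[A,e,C,D,E,F], logical=[D,E,F,A,e,C]
After op 3 (rotate(+2)): offset=5, physical=[A,e,C,D,E,F], logical=[F,A,e,C,D,E]
After op 4 (replace(3, 'p')): offset=5, physical=[A,e,p,D,E,F], logical=[F,A,e,p,D,E]
After op 5 (rotate(+1)): offset=0, physical=[A,e,p,D,E,F], logical=[A,e,p,D,E,F]
After op 6 (swap(5, 4)): offset=0, physical=[A,e,p,D,F,E], logical=[A,e,p,D,F,E]
After op 7 (rotate(+1)): offset=1, physical=[A,e,p,D,F,E], logical=[e,p,D,F,E,A]
After op 8 (replace(4, 'a')): offset=1, physical=[A,e,p,D,F,a], logical=[e,p,D,F,a,A]
After op 9 (rotate(+2)): offset=3, physical=[A,e,p,D,F,a], logical=[D,F,a,A,e,p]
After op 10 (rotate(+3)): offset=0, physical=[A,e,p,D,F,a], logical=[A,e,p,D,F,a]
After op 11 (swap(3, 5)): offset=0, physical=[A,e,p,a,F,D], logical=[A,e,p,a,F,D]

Answer: A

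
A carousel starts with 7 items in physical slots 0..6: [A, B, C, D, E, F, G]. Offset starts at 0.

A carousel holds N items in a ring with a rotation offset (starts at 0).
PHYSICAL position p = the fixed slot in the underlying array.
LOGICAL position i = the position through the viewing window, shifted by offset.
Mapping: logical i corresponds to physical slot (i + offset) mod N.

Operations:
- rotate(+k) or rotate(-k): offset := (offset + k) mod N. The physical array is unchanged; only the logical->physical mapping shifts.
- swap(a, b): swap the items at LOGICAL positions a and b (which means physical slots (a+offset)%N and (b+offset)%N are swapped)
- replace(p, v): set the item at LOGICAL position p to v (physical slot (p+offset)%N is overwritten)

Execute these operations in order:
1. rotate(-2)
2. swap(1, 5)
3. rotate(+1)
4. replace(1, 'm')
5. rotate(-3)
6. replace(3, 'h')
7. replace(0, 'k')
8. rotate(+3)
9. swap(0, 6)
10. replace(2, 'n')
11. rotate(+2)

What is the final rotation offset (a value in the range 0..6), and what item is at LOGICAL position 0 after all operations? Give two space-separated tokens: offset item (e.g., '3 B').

After op 1 (rotate(-2)): offset=5, physical=[A,B,C,D,E,F,G], logical=[F,G,A,B,C,D,E]
After op 2 (swap(1, 5)): offset=5, physical=[A,B,C,G,E,F,D], logical=[F,D,A,B,C,G,E]
After op 3 (rotate(+1)): offset=6, physical=[A,B,C,G,E,F,D], logical=[D,A,B,C,G,E,F]
After op 4 (replace(1, 'm')): offset=6, physical=[m,B,C,G,E,F,D], logical=[D,m,B,C,G,E,F]
After op 5 (rotate(-3)): offset=3, physical=[m,B,C,G,E,F,D], logical=[G,E,F,D,m,B,C]
After op 6 (replace(3, 'h')): offset=3, physical=[m,B,C,G,E,F,h], logical=[G,E,F,h,m,B,C]
After op 7 (replace(0, 'k')): offset=3, physical=[m,B,C,k,E,F,h], logical=[k,E,F,h,m,B,C]
After op 8 (rotate(+3)): offset=6, physical=[m,B,C,k,E,F,h], logical=[h,m,B,C,k,E,F]
After op 9 (swap(0, 6)): offset=6, physical=[m,B,C,k,E,h,F], logical=[F,m,B,C,k,E,h]
After op 10 (replace(2, 'n')): offset=6, physical=[m,n,C,k,E,h,F], logical=[F,m,n,C,k,E,h]
After op 11 (rotate(+2)): offset=1, physical=[m,n,C,k,E,h,F], logical=[n,C,k,E,h,F,m]

Answer: 1 n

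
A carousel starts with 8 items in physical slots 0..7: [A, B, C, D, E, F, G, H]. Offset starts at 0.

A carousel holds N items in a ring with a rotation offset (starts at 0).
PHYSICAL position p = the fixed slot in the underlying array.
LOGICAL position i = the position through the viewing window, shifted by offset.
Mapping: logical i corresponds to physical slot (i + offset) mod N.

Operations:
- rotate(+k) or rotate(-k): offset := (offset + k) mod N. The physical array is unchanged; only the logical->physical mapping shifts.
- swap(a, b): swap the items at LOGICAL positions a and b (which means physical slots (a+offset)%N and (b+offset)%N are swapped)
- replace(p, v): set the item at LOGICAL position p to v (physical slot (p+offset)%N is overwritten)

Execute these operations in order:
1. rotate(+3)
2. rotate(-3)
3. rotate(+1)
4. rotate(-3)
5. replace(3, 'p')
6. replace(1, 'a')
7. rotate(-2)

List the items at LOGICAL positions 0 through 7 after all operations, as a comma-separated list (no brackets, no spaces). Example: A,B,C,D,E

After op 1 (rotate(+3)): offset=3, physical=[A,B,C,D,E,F,G,H], logical=[D,E,F,G,H,A,B,C]
After op 2 (rotate(-3)): offset=0, physical=[A,B,C,D,E,F,G,H], logical=[A,B,C,D,E,F,G,H]
After op 3 (rotate(+1)): offset=1, physical=[A,B,C,D,E,F,G,H], logical=[B,C,D,E,F,G,H,A]
After op 4 (rotate(-3)): offset=6, physical=[A,B,C,D,E,F,G,H], logical=[G,H,A,B,C,D,E,F]
After op 5 (replace(3, 'p')): offset=6, physical=[A,p,C,D,E,F,G,H], logical=[G,H,A,p,C,D,E,F]
After op 6 (replace(1, 'a')): offset=6, physical=[A,p,C,D,E,F,G,a], logical=[G,a,A,p,C,D,E,F]
After op 7 (rotate(-2)): offset=4, physical=[A,p,C,D,E,F,G,a], logical=[E,F,G,a,A,p,C,D]

Answer: E,F,G,a,A,p,C,D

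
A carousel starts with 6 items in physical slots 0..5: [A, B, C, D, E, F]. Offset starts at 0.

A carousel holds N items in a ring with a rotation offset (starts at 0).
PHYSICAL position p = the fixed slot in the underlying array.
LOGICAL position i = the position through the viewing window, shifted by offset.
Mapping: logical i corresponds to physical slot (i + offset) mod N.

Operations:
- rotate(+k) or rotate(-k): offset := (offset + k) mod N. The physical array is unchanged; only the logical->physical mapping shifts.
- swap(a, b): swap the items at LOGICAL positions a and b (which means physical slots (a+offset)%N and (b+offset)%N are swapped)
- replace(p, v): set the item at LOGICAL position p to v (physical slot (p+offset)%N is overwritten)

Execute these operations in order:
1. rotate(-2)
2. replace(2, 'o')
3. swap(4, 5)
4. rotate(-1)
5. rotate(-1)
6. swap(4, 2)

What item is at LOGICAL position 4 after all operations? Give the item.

After op 1 (rotate(-2)): offset=4, physical=[A,B,C,D,E,F], logical=[E,F,A,B,C,D]
After op 2 (replace(2, 'o')): offset=4, physical=[o,B,C,D,E,F], logical=[E,F,o,B,C,D]
After op 3 (swap(4, 5)): offset=4, physical=[o,B,D,C,E,F], logical=[E,F,o,B,D,C]
After op 4 (rotate(-1)): offset=3, physical=[o,B,D,C,E,F], logical=[C,E,F,o,B,D]
After op 5 (rotate(-1)): offset=2, physical=[o,B,D,C,E,F], logical=[D,C,E,F,o,B]
After op 6 (swap(4, 2)): offset=2, physical=[E,B,D,C,o,F], logical=[D,C,o,F,E,B]

Answer: E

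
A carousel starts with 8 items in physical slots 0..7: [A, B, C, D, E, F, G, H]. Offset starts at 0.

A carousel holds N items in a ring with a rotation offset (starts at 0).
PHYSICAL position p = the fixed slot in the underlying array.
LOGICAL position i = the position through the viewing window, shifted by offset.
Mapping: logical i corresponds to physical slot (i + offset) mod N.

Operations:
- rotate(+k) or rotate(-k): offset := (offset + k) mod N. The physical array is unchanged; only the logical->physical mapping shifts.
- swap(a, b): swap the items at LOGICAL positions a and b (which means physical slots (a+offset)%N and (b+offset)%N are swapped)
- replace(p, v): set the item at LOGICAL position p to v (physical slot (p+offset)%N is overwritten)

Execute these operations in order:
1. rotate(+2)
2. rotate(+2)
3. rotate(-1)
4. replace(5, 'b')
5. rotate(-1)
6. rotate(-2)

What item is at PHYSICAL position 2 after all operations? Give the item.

After op 1 (rotate(+2)): offset=2, physical=[A,B,C,D,E,F,G,H], logical=[C,D,E,F,G,H,A,B]
After op 2 (rotate(+2)): offset=4, physical=[A,B,C,D,E,F,G,H], logical=[E,F,G,H,A,B,C,D]
After op 3 (rotate(-1)): offset=3, physical=[A,B,C,D,E,F,G,H], logical=[D,E,F,G,H,A,B,C]
After op 4 (replace(5, 'b')): offset=3, physical=[b,B,C,D,E,F,G,H], logical=[D,E,F,G,H,b,B,C]
After op 5 (rotate(-1)): offset=2, physical=[b,B,C,D,E,F,G,H], logical=[C,D,E,F,G,H,b,B]
After op 6 (rotate(-2)): offset=0, physical=[b,B,C,D,E,F,G,H], logical=[b,B,C,D,E,F,G,H]

Answer: C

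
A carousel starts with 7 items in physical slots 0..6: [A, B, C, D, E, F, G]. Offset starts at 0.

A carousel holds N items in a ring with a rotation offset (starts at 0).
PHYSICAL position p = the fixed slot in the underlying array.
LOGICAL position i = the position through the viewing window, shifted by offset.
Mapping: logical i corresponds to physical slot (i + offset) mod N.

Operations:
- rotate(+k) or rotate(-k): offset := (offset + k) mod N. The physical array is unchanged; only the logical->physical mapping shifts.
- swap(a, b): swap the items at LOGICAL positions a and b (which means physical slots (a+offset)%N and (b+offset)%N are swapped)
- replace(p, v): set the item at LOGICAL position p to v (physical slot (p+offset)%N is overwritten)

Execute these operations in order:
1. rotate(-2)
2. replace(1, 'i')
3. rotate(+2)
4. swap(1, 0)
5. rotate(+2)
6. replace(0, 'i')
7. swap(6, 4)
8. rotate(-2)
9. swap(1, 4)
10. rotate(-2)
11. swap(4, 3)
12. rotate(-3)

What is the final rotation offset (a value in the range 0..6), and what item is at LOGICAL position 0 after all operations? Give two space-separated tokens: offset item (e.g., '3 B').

After op 1 (rotate(-2)): offset=5, physical=[A,B,C,D,E,F,G], logical=[F,G,A,B,C,D,E]
After op 2 (replace(1, 'i')): offset=5, physical=[A,B,C,D,E,F,i], logical=[F,i,A,B,C,D,E]
After op 3 (rotate(+2)): offset=0, physical=[A,B,C,D,E,F,i], logical=[A,B,C,D,E,F,i]
After op 4 (swap(1, 0)): offset=0, physical=[B,A,C,D,E,F,i], logical=[B,A,C,D,E,F,i]
After op 5 (rotate(+2)): offset=2, physical=[B,A,C,D,E,F,i], logical=[C,D,E,F,i,B,A]
After op 6 (replace(0, 'i')): offset=2, physical=[B,A,i,D,E,F,i], logical=[i,D,E,F,i,B,A]
After op 7 (swap(6, 4)): offset=2, physical=[B,i,i,D,E,F,A], logical=[i,D,E,F,A,B,i]
After op 8 (rotate(-2)): offset=0, physical=[B,i,i,D,E,F,A], logical=[B,i,i,D,E,F,A]
After op 9 (swap(1, 4)): offset=0, physical=[B,E,i,D,i,F,A], logical=[B,E,i,D,i,F,A]
After op 10 (rotate(-2)): offset=5, physical=[B,E,i,D,i,F,A], logical=[F,A,B,E,i,D,i]
After op 11 (swap(4, 3)): offset=5, physical=[B,i,E,D,i,F,A], logical=[F,A,B,i,E,D,i]
After op 12 (rotate(-3)): offset=2, physical=[B,i,E,D,i,F,A], logical=[E,D,i,F,A,B,i]

Answer: 2 E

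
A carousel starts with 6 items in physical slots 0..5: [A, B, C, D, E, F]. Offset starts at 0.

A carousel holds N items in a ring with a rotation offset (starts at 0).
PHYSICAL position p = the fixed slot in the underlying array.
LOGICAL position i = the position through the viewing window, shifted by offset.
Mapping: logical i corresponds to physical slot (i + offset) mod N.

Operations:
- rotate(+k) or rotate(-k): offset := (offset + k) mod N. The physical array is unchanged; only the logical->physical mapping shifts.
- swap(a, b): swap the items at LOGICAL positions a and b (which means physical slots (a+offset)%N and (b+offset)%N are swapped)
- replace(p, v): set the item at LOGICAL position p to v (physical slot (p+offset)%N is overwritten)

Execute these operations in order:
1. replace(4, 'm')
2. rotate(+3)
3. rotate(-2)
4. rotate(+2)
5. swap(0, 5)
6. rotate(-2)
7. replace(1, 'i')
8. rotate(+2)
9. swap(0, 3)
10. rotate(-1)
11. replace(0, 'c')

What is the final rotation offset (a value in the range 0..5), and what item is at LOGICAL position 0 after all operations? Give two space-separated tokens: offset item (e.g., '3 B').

Answer: 2 c

Derivation:
After op 1 (replace(4, 'm')): offset=0, physical=[A,B,C,D,m,F], logical=[A,B,C,D,m,F]
After op 2 (rotate(+3)): offset=3, physical=[A,B,C,D,m,F], logical=[D,m,F,A,B,C]
After op 3 (rotate(-2)): offset=1, physical=[A,B,C,D,m,F], logical=[B,C,D,m,F,A]
After op 4 (rotate(+2)): offset=3, physical=[A,B,C,D,m,F], logical=[D,m,F,A,B,C]
After op 5 (swap(0, 5)): offset=3, physical=[A,B,D,C,m,F], logical=[C,m,F,A,B,D]
After op 6 (rotate(-2)): offset=1, physical=[A,B,D,C,m,F], logical=[B,D,C,m,F,A]
After op 7 (replace(1, 'i')): offset=1, physical=[A,B,i,C,m,F], logical=[B,i,C,m,F,A]
After op 8 (rotate(+2)): offset=3, physical=[A,B,i,C,m,F], logical=[C,m,F,A,B,i]
After op 9 (swap(0, 3)): offset=3, physical=[C,B,i,A,m,F], logical=[A,m,F,C,B,i]
After op 10 (rotate(-1)): offset=2, physical=[C,B,i,A,m,F], logical=[i,A,m,F,C,B]
After op 11 (replace(0, 'c')): offset=2, physical=[C,B,c,A,m,F], logical=[c,A,m,F,C,B]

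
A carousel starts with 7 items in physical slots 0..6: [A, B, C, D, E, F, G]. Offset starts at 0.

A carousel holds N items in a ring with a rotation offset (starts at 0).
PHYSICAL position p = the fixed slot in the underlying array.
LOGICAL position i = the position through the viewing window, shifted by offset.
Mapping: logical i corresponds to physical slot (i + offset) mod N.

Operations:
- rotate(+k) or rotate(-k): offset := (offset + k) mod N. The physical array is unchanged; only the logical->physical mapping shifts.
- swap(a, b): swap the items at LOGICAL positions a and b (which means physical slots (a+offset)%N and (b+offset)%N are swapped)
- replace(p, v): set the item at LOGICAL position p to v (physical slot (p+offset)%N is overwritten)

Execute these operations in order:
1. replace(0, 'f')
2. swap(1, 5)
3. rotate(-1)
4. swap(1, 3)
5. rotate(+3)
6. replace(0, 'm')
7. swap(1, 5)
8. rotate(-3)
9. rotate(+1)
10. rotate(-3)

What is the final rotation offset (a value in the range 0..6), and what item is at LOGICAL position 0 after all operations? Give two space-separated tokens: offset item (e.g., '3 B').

After op 1 (replace(0, 'f')): offset=0, physical=[f,B,C,D,E,F,G], logical=[f,B,C,D,E,F,G]
After op 2 (swap(1, 5)): offset=0, physical=[f,F,C,D,E,B,G], logical=[f,F,C,D,E,B,G]
After op 3 (rotate(-1)): offset=6, physical=[f,F,C,D,E,B,G], logical=[G,f,F,C,D,E,B]
After op 4 (swap(1, 3)): offset=6, physical=[C,F,f,D,E,B,G], logical=[G,C,F,f,D,E,B]
After op 5 (rotate(+3)): offset=2, physical=[C,F,f,D,E,B,G], logical=[f,D,E,B,G,C,F]
After op 6 (replace(0, 'm')): offset=2, physical=[C,F,m,D,E,B,G], logical=[m,D,E,B,G,C,F]
After op 7 (swap(1, 5)): offset=2, physical=[D,F,m,C,E,B,G], logical=[m,C,E,B,G,D,F]
After op 8 (rotate(-3)): offset=6, physical=[D,F,m,C,E,B,G], logical=[G,D,F,m,C,E,B]
After op 9 (rotate(+1)): offset=0, physical=[D,F,m,C,E,B,G], logical=[D,F,m,C,E,B,G]
After op 10 (rotate(-3)): offset=4, physical=[D,F,m,C,E,B,G], logical=[E,B,G,D,F,m,C]

Answer: 4 E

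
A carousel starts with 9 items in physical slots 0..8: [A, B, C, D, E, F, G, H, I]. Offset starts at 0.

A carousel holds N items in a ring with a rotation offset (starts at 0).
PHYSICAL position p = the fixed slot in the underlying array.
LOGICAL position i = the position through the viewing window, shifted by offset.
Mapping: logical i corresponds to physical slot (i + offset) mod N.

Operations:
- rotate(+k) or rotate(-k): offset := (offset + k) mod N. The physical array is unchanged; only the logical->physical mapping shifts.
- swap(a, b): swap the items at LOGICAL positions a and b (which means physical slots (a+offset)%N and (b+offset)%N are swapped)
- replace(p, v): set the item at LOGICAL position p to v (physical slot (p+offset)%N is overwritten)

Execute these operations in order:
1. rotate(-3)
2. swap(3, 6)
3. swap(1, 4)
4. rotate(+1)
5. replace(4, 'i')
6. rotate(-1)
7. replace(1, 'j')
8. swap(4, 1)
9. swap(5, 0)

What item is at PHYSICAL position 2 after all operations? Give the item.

After op 1 (rotate(-3)): offset=6, physical=[A,B,C,D,E,F,G,H,I], logical=[G,H,I,A,B,C,D,E,F]
After op 2 (swap(3, 6)): offset=6, physical=[D,B,C,A,E,F,G,H,I], logical=[G,H,I,D,B,C,A,E,F]
After op 3 (swap(1, 4)): offset=6, physical=[D,H,C,A,E,F,G,B,I], logical=[G,B,I,D,H,C,A,E,F]
After op 4 (rotate(+1)): offset=7, physical=[D,H,C,A,E,F,G,B,I], logical=[B,I,D,H,C,A,E,F,G]
After op 5 (replace(4, 'i')): offset=7, physical=[D,H,i,A,E,F,G,B,I], logical=[B,I,D,H,i,A,E,F,G]
After op 6 (rotate(-1)): offset=6, physical=[D,H,i,A,E,F,G,B,I], logical=[G,B,I,D,H,i,A,E,F]
After op 7 (replace(1, 'j')): offset=6, physical=[D,H,i,A,E,F,G,j,I], logical=[G,j,I,D,H,i,A,E,F]
After op 8 (swap(4, 1)): offset=6, physical=[D,j,i,A,E,F,G,H,I], logical=[G,H,I,D,j,i,A,E,F]
After op 9 (swap(5, 0)): offset=6, physical=[D,j,G,A,E,F,i,H,I], logical=[i,H,I,D,j,G,A,E,F]

Answer: G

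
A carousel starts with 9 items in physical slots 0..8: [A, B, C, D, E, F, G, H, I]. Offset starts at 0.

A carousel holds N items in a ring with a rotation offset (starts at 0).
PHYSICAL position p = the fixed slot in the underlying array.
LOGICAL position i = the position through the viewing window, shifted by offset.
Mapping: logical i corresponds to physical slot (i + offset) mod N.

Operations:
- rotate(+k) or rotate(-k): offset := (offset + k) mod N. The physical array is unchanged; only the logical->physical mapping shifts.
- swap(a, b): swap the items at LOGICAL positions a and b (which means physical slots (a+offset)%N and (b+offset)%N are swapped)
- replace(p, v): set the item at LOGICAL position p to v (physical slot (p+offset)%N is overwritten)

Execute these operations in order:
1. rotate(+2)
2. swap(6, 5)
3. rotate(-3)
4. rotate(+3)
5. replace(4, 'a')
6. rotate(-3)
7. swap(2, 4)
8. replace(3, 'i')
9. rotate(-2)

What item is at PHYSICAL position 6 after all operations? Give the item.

Answer: a

Derivation:
After op 1 (rotate(+2)): offset=2, physical=[A,B,C,D,E,F,G,H,I], logical=[C,D,E,F,G,H,I,A,B]
After op 2 (swap(6, 5)): offset=2, physical=[A,B,C,D,E,F,G,I,H], logical=[C,D,E,F,G,I,H,A,B]
After op 3 (rotate(-3)): offset=8, physical=[A,B,C,D,E,F,G,I,H], logical=[H,A,B,C,D,E,F,G,I]
After op 4 (rotate(+3)): offset=2, physical=[A,B,C,D,E,F,G,I,H], logical=[C,D,E,F,G,I,H,A,B]
After op 5 (replace(4, 'a')): offset=2, physical=[A,B,C,D,E,F,a,I,H], logical=[C,D,E,F,a,I,H,A,B]
After op 6 (rotate(-3)): offset=8, physical=[A,B,C,D,E,F,a,I,H], logical=[H,A,B,C,D,E,F,a,I]
After op 7 (swap(2, 4)): offset=8, physical=[A,D,C,B,E,F,a,I,H], logical=[H,A,D,C,B,E,F,a,I]
After op 8 (replace(3, 'i')): offset=8, physical=[A,D,i,B,E,F,a,I,H], logical=[H,A,D,i,B,E,F,a,I]
After op 9 (rotate(-2)): offset=6, physical=[A,D,i,B,E,F,a,I,H], logical=[a,I,H,A,D,i,B,E,F]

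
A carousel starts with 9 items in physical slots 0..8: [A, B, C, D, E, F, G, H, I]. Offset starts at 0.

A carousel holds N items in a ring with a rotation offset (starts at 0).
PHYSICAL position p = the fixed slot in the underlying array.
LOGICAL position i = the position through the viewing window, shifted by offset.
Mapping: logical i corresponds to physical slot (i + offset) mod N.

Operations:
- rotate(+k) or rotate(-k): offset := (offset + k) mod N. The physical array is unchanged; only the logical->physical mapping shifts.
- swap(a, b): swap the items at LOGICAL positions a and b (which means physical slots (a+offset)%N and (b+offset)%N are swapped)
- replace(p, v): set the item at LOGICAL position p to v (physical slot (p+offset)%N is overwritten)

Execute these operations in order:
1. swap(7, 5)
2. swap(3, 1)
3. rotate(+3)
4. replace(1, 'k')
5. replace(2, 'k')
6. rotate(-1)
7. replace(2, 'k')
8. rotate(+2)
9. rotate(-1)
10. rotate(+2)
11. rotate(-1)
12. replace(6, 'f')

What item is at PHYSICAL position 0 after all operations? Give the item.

Answer: A

Derivation:
After op 1 (swap(7, 5)): offset=0, physical=[A,B,C,D,E,H,G,F,I], logical=[A,B,C,D,E,H,G,F,I]
After op 2 (swap(3, 1)): offset=0, physical=[A,D,C,B,E,H,G,F,I], logical=[A,D,C,B,E,H,G,F,I]
After op 3 (rotate(+3)): offset=3, physical=[A,D,C,B,E,H,G,F,I], logical=[B,E,H,G,F,I,A,D,C]
After op 4 (replace(1, 'k')): offset=3, physical=[A,D,C,B,k,H,G,F,I], logical=[B,k,H,G,F,I,A,D,C]
After op 5 (replace(2, 'k')): offset=3, physical=[A,D,C,B,k,k,G,F,I], logical=[B,k,k,G,F,I,A,D,C]
After op 6 (rotate(-1)): offset=2, physical=[A,D,C,B,k,k,G,F,I], logical=[C,B,k,k,G,F,I,A,D]
After op 7 (replace(2, 'k')): offset=2, physical=[A,D,C,B,k,k,G,F,I], logical=[C,B,k,k,G,F,I,A,D]
After op 8 (rotate(+2)): offset=4, physical=[A,D,C,B,k,k,G,F,I], logical=[k,k,G,F,I,A,D,C,B]
After op 9 (rotate(-1)): offset=3, physical=[A,D,C,B,k,k,G,F,I], logical=[B,k,k,G,F,I,A,D,C]
After op 10 (rotate(+2)): offset=5, physical=[A,D,C,B,k,k,G,F,I], logical=[k,G,F,I,A,D,C,B,k]
After op 11 (rotate(-1)): offset=4, physical=[A,D,C,B,k,k,G,F,I], logical=[k,k,G,F,I,A,D,C,B]
After op 12 (replace(6, 'f')): offset=4, physical=[A,f,C,B,k,k,G,F,I], logical=[k,k,G,F,I,A,f,C,B]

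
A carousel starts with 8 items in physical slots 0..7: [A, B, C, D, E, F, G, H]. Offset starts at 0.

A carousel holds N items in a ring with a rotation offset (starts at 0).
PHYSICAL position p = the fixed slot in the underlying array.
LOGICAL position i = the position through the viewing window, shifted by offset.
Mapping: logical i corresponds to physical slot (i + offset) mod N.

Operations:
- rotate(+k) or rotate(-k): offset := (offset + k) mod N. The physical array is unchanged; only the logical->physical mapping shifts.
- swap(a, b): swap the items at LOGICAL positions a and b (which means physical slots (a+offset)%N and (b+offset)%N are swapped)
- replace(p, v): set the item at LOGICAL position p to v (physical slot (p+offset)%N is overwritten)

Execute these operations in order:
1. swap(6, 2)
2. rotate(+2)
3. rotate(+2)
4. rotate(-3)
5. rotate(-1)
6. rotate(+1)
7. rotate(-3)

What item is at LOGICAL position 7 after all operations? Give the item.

Answer: F

Derivation:
After op 1 (swap(6, 2)): offset=0, physical=[A,B,G,D,E,F,C,H], logical=[A,B,G,D,E,F,C,H]
After op 2 (rotate(+2)): offset=2, physical=[A,B,G,D,E,F,C,H], logical=[G,D,E,F,C,H,A,B]
After op 3 (rotate(+2)): offset=4, physical=[A,B,G,D,E,F,C,H], logical=[E,F,C,H,A,B,G,D]
After op 4 (rotate(-3)): offset=1, physical=[A,B,G,D,E,F,C,H], logical=[B,G,D,E,F,C,H,A]
After op 5 (rotate(-1)): offset=0, physical=[A,B,G,D,E,F,C,H], logical=[A,B,G,D,E,F,C,H]
After op 6 (rotate(+1)): offset=1, physical=[A,B,G,D,E,F,C,H], logical=[B,G,D,E,F,C,H,A]
After op 7 (rotate(-3)): offset=6, physical=[A,B,G,D,E,F,C,H], logical=[C,H,A,B,G,D,E,F]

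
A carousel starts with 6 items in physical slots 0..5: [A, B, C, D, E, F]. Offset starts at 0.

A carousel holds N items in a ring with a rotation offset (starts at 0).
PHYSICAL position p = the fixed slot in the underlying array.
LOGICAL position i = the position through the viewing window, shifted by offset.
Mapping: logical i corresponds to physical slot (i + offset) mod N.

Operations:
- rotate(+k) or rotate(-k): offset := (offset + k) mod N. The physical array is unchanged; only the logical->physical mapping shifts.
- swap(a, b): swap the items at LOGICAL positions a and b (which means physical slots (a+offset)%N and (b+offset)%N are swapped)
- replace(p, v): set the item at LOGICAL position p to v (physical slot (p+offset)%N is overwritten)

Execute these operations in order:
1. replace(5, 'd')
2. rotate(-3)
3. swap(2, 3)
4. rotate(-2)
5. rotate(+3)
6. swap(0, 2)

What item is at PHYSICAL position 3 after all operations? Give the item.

After op 1 (replace(5, 'd')): offset=0, physical=[A,B,C,D,E,d], logical=[A,B,C,D,E,d]
After op 2 (rotate(-3)): offset=3, physical=[A,B,C,D,E,d], logical=[D,E,d,A,B,C]
After op 3 (swap(2, 3)): offset=3, physical=[d,B,C,D,E,A], logical=[D,E,A,d,B,C]
After op 4 (rotate(-2)): offset=1, physical=[d,B,C,D,E,A], logical=[B,C,D,E,A,d]
After op 5 (rotate(+3)): offset=4, physical=[d,B,C,D,E,A], logical=[E,A,d,B,C,D]
After op 6 (swap(0, 2)): offset=4, physical=[E,B,C,D,d,A], logical=[d,A,E,B,C,D]

Answer: D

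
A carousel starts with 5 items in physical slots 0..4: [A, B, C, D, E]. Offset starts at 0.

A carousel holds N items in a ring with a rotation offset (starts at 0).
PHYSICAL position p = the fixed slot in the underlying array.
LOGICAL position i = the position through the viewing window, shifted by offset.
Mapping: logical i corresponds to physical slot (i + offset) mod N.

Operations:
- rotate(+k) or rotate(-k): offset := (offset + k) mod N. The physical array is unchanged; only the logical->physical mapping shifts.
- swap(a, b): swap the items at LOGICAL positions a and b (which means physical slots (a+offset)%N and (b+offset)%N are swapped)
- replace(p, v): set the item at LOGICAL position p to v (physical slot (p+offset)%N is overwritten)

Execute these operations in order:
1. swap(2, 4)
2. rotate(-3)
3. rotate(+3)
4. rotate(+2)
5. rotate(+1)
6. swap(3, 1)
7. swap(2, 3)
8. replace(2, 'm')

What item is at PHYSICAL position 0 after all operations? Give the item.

Answer: m

Derivation:
After op 1 (swap(2, 4)): offset=0, physical=[A,B,E,D,C], logical=[A,B,E,D,C]
After op 2 (rotate(-3)): offset=2, physical=[A,B,E,D,C], logical=[E,D,C,A,B]
After op 3 (rotate(+3)): offset=0, physical=[A,B,E,D,C], logical=[A,B,E,D,C]
After op 4 (rotate(+2)): offset=2, physical=[A,B,E,D,C], logical=[E,D,C,A,B]
After op 5 (rotate(+1)): offset=3, physical=[A,B,E,D,C], logical=[D,C,A,B,E]
After op 6 (swap(3, 1)): offset=3, physical=[A,C,E,D,B], logical=[D,B,A,C,E]
After op 7 (swap(2, 3)): offset=3, physical=[C,A,E,D,B], logical=[D,B,C,A,E]
After op 8 (replace(2, 'm')): offset=3, physical=[m,A,E,D,B], logical=[D,B,m,A,E]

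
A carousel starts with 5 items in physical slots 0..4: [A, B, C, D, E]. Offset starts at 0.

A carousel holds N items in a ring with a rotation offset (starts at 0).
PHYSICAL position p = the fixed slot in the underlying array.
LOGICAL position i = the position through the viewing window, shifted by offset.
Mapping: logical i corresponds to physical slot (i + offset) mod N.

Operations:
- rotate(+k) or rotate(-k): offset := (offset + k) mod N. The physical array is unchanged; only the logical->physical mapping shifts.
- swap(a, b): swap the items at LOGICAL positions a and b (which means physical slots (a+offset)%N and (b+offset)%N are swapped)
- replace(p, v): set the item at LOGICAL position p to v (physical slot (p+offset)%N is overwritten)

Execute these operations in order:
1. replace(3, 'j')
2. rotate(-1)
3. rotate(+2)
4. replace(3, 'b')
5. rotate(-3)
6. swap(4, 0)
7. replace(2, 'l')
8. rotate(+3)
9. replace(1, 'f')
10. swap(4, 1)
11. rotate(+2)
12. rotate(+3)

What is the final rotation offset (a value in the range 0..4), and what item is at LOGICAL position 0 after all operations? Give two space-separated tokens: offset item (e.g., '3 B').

After op 1 (replace(3, 'j')): offset=0, physical=[A,B,C,j,E], logical=[A,B,C,j,E]
After op 2 (rotate(-1)): offset=4, physical=[A,B,C,j,E], logical=[E,A,B,C,j]
After op 3 (rotate(+2)): offset=1, physical=[A,B,C,j,E], logical=[B,C,j,E,A]
After op 4 (replace(3, 'b')): offset=1, physical=[A,B,C,j,b], logical=[B,C,j,b,A]
After op 5 (rotate(-3)): offset=3, physical=[A,B,C,j,b], logical=[j,b,A,B,C]
After op 6 (swap(4, 0)): offset=3, physical=[A,B,j,C,b], logical=[C,b,A,B,j]
After op 7 (replace(2, 'l')): offset=3, physical=[l,B,j,C,b], logical=[C,b,l,B,j]
After op 8 (rotate(+3)): offset=1, physical=[l,B,j,C,b], logical=[B,j,C,b,l]
After op 9 (replace(1, 'f')): offset=1, physical=[l,B,f,C,b], logical=[B,f,C,b,l]
After op 10 (swap(4, 1)): offset=1, physical=[f,B,l,C,b], logical=[B,l,C,b,f]
After op 11 (rotate(+2)): offset=3, physical=[f,B,l,C,b], logical=[C,b,f,B,l]
After op 12 (rotate(+3)): offset=1, physical=[f,B,l,C,b], logical=[B,l,C,b,f]

Answer: 1 B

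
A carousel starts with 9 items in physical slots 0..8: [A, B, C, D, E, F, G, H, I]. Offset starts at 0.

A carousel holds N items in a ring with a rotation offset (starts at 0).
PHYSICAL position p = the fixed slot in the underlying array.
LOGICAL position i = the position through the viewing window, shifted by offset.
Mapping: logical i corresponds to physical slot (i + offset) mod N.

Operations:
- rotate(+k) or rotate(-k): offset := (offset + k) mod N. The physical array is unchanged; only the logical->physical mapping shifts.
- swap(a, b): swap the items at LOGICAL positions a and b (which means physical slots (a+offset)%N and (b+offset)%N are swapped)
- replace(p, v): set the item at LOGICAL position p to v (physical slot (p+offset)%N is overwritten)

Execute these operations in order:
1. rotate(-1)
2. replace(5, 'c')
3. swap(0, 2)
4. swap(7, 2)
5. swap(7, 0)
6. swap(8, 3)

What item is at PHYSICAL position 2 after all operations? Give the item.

Answer: H

Derivation:
After op 1 (rotate(-1)): offset=8, physical=[A,B,C,D,E,F,G,H,I], logical=[I,A,B,C,D,E,F,G,H]
After op 2 (replace(5, 'c')): offset=8, physical=[A,B,C,D,c,F,G,H,I], logical=[I,A,B,C,D,c,F,G,H]
After op 3 (swap(0, 2)): offset=8, physical=[A,I,C,D,c,F,G,H,B], logical=[B,A,I,C,D,c,F,G,H]
After op 4 (swap(7, 2)): offset=8, physical=[A,G,C,D,c,F,I,H,B], logical=[B,A,G,C,D,c,F,I,H]
After op 5 (swap(7, 0)): offset=8, physical=[A,G,C,D,c,F,B,H,I], logical=[I,A,G,C,D,c,F,B,H]
After op 6 (swap(8, 3)): offset=8, physical=[A,G,H,D,c,F,B,C,I], logical=[I,A,G,H,D,c,F,B,C]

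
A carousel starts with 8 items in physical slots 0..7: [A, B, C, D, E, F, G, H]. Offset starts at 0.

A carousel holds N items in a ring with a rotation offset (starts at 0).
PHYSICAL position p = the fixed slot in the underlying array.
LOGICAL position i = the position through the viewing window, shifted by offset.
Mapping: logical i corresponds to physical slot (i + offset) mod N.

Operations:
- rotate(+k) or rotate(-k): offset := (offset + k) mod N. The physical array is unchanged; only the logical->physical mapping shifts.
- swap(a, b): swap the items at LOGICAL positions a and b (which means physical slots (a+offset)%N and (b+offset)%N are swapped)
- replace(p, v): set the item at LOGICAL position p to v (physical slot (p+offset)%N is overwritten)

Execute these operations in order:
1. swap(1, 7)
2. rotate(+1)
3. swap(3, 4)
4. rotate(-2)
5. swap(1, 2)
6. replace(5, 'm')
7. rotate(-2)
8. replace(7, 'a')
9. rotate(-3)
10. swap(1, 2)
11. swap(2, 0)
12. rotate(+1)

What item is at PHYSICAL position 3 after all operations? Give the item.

Answer: a

Derivation:
After op 1 (swap(1, 7)): offset=0, physical=[A,H,C,D,E,F,G,B], logical=[A,H,C,D,E,F,G,B]
After op 2 (rotate(+1)): offset=1, physical=[A,H,C,D,E,F,G,B], logical=[H,C,D,E,F,G,B,A]
After op 3 (swap(3, 4)): offset=1, physical=[A,H,C,D,F,E,G,B], logical=[H,C,D,F,E,G,B,A]
After op 4 (rotate(-2)): offset=7, physical=[A,H,C,D,F,E,G,B], logical=[B,A,H,C,D,F,E,G]
After op 5 (swap(1, 2)): offset=7, physical=[H,A,C,D,F,E,G,B], logical=[B,H,A,C,D,F,E,G]
After op 6 (replace(5, 'm')): offset=7, physical=[H,A,C,D,m,E,G,B], logical=[B,H,A,C,D,m,E,G]
After op 7 (rotate(-2)): offset=5, physical=[H,A,C,D,m,E,G,B], logical=[E,G,B,H,A,C,D,m]
After op 8 (replace(7, 'a')): offset=5, physical=[H,A,C,D,a,E,G,B], logical=[E,G,B,H,A,C,D,a]
After op 9 (rotate(-3)): offset=2, physical=[H,A,C,D,a,E,G,B], logical=[C,D,a,E,G,B,H,A]
After op 10 (swap(1, 2)): offset=2, physical=[H,A,C,a,D,E,G,B], logical=[C,a,D,E,G,B,H,A]
After op 11 (swap(2, 0)): offset=2, physical=[H,A,D,a,C,E,G,B], logical=[D,a,C,E,G,B,H,A]
After op 12 (rotate(+1)): offset=3, physical=[H,A,D,a,C,E,G,B], logical=[a,C,E,G,B,H,A,D]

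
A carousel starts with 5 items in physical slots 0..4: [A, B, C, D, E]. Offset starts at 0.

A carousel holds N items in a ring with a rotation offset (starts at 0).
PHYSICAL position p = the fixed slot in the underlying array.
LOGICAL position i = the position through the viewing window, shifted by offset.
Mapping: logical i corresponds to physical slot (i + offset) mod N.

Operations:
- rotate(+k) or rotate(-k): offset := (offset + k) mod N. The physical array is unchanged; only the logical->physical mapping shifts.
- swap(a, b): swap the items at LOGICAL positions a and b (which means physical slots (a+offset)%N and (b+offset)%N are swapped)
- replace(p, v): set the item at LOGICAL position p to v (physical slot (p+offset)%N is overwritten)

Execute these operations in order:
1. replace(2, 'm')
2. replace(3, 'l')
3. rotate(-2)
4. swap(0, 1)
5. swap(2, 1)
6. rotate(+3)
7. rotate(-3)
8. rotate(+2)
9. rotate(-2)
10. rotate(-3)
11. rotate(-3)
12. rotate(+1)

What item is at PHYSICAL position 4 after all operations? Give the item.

Answer: A

Derivation:
After op 1 (replace(2, 'm')): offset=0, physical=[A,B,m,D,E], logical=[A,B,m,D,E]
After op 2 (replace(3, 'l')): offset=0, physical=[A,B,m,l,E], logical=[A,B,m,l,E]
After op 3 (rotate(-2)): offset=3, physical=[A,B,m,l,E], logical=[l,E,A,B,m]
After op 4 (swap(0, 1)): offset=3, physical=[A,B,m,E,l], logical=[E,l,A,B,m]
After op 5 (swap(2, 1)): offset=3, physical=[l,B,m,E,A], logical=[E,A,l,B,m]
After op 6 (rotate(+3)): offset=1, physical=[l,B,m,E,A], logical=[B,m,E,A,l]
After op 7 (rotate(-3)): offset=3, physical=[l,B,m,E,A], logical=[E,A,l,B,m]
After op 8 (rotate(+2)): offset=0, physical=[l,B,m,E,A], logical=[l,B,m,E,A]
After op 9 (rotate(-2)): offset=3, physical=[l,B,m,E,A], logical=[E,A,l,B,m]
After op 10 (rotate(-3)): offset=0, physical=[l,B,m,E,A], logical=[l,B,m,E,A]
After op 11 (rotate(-3)): offset=2, physical=[l,B,m,E,A], logical=[m,E,A,l,B]
After op 12 (rotate(+1)): offset=3, physical=[l,B,m,E,A], logical=[E,A,l,B,m]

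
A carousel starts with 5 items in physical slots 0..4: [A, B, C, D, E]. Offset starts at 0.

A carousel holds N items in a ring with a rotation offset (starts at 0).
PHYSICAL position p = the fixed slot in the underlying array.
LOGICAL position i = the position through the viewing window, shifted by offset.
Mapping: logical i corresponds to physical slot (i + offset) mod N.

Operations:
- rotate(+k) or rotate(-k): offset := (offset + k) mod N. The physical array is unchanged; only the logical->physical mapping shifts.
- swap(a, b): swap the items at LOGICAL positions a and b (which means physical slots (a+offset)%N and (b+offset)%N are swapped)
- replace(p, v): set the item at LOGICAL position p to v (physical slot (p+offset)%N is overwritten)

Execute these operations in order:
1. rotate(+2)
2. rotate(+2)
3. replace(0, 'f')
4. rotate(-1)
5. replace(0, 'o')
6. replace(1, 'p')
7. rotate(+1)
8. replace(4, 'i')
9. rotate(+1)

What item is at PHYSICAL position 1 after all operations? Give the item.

Answer: B

Derivation:
After op 1 (rotate(+2)): offset=2, physical=[A,B,C,D,E], logical=[C,D,E,A,B]
After op 2 (rotate(+2)): offset=4, physical=[A,B,C,D,E], logical=[E,A,B,C,D]
After op 3 (replace(0, 'f')): offset=4, physical=[A,B,C,D,f], logical=[f,A,B,C,D]
After op 4 (rotate(-1)): offset=3, physical=[A,B,C,D,f], logical=[D,f,A,B,C]
After op 5 (replace(0, 'o')): offset=3, physical=[A,B,C,o,f], logical=[o,f,A,B,C]
After op 6 (replace(1, 'p')): offset=3, physical=[A,B,C,o,p], logical=[o,p,A,B,C]
After op 7 (rotate(+1)): offset=4, physical=[A,B,C,o,p], logical=[p,A,B,C,o]
After op 8 (replace(4, 'i')): offset=4, physical=[A,B,C,i,p], logical=[p,A,B,C,i]
After op 9 (rotate(+1)): offset=0, physical=[A,B,C,i,p], logical=[A,B,C,i,p]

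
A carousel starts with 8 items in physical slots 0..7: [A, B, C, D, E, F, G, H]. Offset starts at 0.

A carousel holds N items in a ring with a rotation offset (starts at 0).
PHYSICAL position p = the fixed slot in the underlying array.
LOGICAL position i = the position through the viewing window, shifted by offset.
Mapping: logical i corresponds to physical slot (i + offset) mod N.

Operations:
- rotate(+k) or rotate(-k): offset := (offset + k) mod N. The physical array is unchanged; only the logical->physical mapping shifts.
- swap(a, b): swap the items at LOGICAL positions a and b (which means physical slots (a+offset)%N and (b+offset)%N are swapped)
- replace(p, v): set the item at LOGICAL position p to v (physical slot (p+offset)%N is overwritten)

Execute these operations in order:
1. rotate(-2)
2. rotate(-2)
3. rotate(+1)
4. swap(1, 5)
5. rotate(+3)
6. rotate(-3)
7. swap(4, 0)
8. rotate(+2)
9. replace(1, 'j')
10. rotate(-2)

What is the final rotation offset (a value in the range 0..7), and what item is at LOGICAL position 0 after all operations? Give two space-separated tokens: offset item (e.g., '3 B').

Answer: 5 B

Derivation:
After op 1 (rotate(-2)): offset=6, physical=[A,B,C,D,E,F,G,H], logical=[G,H,A,B,C,D,E,F]
After op 2 (rotate(-2)): offset=4, physical=[A,B,C,D,E,F,G,H], logical=[E,F,G,H,A,B,C,D]
After op 3 (rotate(+1)): offset=5, physical=[A,B,C,D,E,F,G,H], logical=[F,G,H,A,B,C,D,E]
After op 4 (swap(1, 5)): offset=5, physical=[A,B,G,D,E,F,C,H], logical=[F,C,H,A,B,G,D,E]
After op 5 (rotate(+3)): offset=0, physical=[A,B,G,D,E,F,C,H], logical=[A,B,G,D,E,F,C,H]
After op 6 (rotate(-3)): offset=5, physical=[A,B,G,D,E,F,C,H], logical=[F,C,H,A,B,G,D,E]
After op 7 (swap(4, 0)): offset=5, physical=[A,F,G,D,E,B,C,H], logical=[B,C,H,A,F,G,D,E]
After op 8 (rotate(+2)): offset=7, physical=[A,F,G,D,E,B,C,H], logical=[H,A,F,G,D,E,B,C]
After op 9 (replace(1, 'j')): offset=7, physical=[j,F,G,D,E,B,C,H], logical=[H,j,F,G,D,E,B,C]
After op 10 (rotate(-2)): offset=5, physical=[j,F,G,D,E,B,C,H], logical=[B,C,H,j,F,G,D,E]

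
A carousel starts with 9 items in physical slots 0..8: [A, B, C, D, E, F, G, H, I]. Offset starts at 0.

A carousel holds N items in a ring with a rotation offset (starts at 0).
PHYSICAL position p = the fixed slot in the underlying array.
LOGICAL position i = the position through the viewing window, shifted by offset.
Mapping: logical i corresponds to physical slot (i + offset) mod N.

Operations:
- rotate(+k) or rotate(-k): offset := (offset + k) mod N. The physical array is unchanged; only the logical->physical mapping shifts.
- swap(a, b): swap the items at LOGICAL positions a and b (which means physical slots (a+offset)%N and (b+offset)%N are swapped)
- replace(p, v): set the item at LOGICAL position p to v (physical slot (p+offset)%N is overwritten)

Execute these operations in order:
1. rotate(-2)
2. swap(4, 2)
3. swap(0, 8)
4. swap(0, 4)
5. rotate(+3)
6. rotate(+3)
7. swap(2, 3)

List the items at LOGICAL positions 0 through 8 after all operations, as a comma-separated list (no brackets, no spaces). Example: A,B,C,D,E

Answer: E,F,A,H,I,C,B,G,D

Derivation:
After op 1 (rotate(-2)): offset=7, physical=[A,B,C,D,E,F,G,H,I], logical=[H,I,A,B,C,D,E,F,G]
After op 2 (swap(4, 2)): offset=7, physical=[C,B,A,D,E,F,G,H,I], logical=[H,I,C,B,A,D,E,F,G]
After op 3 (swap(0, 8)): offset=7, physical=[C,B,A,D,E,F,H,G,I], logical=[G,I,C,B,A,D,E,F,H]
After op 4 (swap(0, 4)): offset=7, physical=[C,B,G,D,E,F,H,A,I], logical=[A,I,C,B,G,D,E,F,H]
After op 5 (rotate(+3)): offset=1, physical=[C,B,G,D,E,F,H,A,I], logical=[B,G,D,E,F,H,A,I,C]
After op 6 (rotate(+3)): offset=4, physical=[C,B,G,D,E,F,H,A,I], logical=[E,F,H,A,I,C,B,G,D]
After op 7 (swap(2, 3)): offset=4, physical=[C,B,G,D,E,F,A,H,I], logical=[E,F,A,H,I,C,B,G,D]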